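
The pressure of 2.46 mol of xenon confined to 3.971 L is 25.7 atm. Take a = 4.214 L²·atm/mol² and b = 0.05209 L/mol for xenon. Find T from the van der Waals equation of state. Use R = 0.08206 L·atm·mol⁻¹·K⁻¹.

T ≈ 520.0 K

T = (P + a n²/V²)(V − nb)/(nR)
P + a n²/V² = 25.7 + (4.214)(2.46)²/(3.971)² = 27.317 atm
V − nb = 3.971 − (2.46)(0.05209) = 3.8429 L
T = (27.317)(3.8429)/((2.46)(0.08206)) = 520.0 K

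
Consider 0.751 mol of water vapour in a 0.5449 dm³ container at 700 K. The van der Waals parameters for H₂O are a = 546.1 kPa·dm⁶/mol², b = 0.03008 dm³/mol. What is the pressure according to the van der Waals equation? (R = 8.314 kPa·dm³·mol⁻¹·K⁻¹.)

P ≈ 7331 kPa

P = nRT/(V − nb) − a n²/V²
nRT/(V − nb) = (0.751)(8.314)(700)/(0.5449 − 0.751×0.03008) = 4370.7/0.52231 = 8368.0 kPa
a n²/V² = (546.1)(0.751)²/(0.5449)² = 1037.3 kPa
P = 8368.0 − 1037.3 = 7331 kPa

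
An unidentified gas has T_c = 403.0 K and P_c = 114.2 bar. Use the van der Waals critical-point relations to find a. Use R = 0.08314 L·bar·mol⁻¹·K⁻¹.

a ≈ 4.147 L²·bar/mol²

From T_c = 8a/(27Rb) and P_c = a/(27b²): a = 27 R² T_c²/(64 P_c).
a = 27×(0.08314)²×(403.0)²/(64×114.2) = 30311/7308.8 = 4.147 L²·bar/mol²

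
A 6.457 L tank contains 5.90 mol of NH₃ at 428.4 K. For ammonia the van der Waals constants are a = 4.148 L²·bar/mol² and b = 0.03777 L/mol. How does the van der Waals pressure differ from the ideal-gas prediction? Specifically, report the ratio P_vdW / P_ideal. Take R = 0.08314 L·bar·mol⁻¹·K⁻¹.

P_vdW / P_ideal ≈ 0.9293

Ideal: P_ideal = nRT/V = (5.90)(0.08314)(428.4)/6.457 = 32.5447 bar
vdW: P = nRT/(V − nb) − a n²/V² = 210.141/6.23416 − 144.392/41.6928 = 33.7080 − 3.46324 = 30.2448 bar
Ratio = 30.2448/32.5447 = 0.9293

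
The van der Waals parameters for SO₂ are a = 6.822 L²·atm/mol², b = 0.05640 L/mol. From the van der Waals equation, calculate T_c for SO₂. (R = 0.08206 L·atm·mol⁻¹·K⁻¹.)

For a van der Waals gas, T_c = 8a/(27Rb).
T_c = 8×6.822/(27×0.08206×0.05640) = 54.576/0.12496 = 436.7 K

T_c ≈ 436.7 K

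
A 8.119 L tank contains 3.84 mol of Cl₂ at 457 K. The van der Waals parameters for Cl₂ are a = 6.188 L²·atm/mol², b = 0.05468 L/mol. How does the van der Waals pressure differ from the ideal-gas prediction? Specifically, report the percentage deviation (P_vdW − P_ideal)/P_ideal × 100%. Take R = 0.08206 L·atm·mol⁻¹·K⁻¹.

Ideal: P_ideal = nRT/V = (3.84)(0.08206)(457)/8.119 = 17.7368 atm
vdW: P = nRT/(V − nb) − a n²/V² = 144.005/7.90903 − 91.2458/65.9182 = 18.2077 − 1.38423 = 16.8235 atm
% deviation = (16.8235 − 17.7368)/17.7368 × 100% = -5.15%

-5.15 %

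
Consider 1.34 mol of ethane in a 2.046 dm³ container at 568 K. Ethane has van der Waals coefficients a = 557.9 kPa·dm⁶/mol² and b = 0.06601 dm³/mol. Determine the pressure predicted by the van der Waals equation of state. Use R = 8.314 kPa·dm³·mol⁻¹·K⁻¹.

P ≈ 2993 kPa

P = nRT/(V − nb) − a n²/V²
nRT/(V − nb) = (1.34)(8.314)(568)/(2.046 − 1.34×0.06601) = 6328.0/1.9575 = 3232.7 kPa
a n²/V² = (557.9)(1.34)²/(2.046)² = 239.31 kPa
P = 3232.7 − 239.31 = 2993 kPa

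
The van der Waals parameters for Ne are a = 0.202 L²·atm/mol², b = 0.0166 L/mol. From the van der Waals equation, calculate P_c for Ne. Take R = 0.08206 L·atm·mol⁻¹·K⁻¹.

For a van der Waals gas, P_c = a/(27b²).
P_c = 0.202/(27×(0.0166)²) = 0.202/0.0074401 = 27.15 atm

P_c ≈ 27.15 atm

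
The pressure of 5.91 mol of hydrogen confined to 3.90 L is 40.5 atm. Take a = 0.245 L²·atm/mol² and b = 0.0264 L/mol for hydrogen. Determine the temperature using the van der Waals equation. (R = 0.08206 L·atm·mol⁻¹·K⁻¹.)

T = (P + a n²/V²)(V − nb)/(nR)
P + a n²/V² = 40.5 + (0.245)(5.91)²/(3.90)² = 41.063 atm
V − nb = 3.90 − (5.91)(0.0264) = 3.7440 L
T = (41.063)(3.7440)/((5.91)(0.08206)) = 317.0 K

T ≈ 317.0 K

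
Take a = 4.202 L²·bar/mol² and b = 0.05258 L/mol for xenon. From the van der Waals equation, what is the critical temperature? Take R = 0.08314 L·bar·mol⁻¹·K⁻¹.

For a van der Waals gas, T_c = 8a/(27Rb).
T_c = 8×4.202/(27×0.08314×0.05258) = 33.616/0.11803 = 284.8 K

T_c ≈ 284.8 K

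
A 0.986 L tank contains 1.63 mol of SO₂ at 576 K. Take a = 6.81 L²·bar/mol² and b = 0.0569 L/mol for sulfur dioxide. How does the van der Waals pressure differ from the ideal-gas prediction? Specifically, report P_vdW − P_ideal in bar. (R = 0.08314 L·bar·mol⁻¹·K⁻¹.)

ΔP ≈ -10.39 bar

Ideal: P_ideal = nRT/V = (1.63)(0.08314)(576)/0.986 = 79.1668 bar
vdW: P = nRT/(V − nb) − a n²/V² = 78.0585/0.893253 − 18.0935/0.972196 = 87.3868 − 18.6110 = 68.7758 bar
ΔP = 68.7758 − 79.1668 = -10.39 bar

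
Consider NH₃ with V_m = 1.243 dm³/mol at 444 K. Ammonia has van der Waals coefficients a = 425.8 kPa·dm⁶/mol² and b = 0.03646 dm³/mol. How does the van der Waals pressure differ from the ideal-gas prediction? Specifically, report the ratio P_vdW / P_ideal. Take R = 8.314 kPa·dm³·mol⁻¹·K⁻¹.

Ideal: P_ideal = RT/V_m = (8.314)(444)/1.243 = 2969.76 kPa
vdW: P = RT/(V_m − b) − a/V_m² = 3691.42/1.20654 − 425.8/1.54505 = 3059.51 − 275.590 = 2783.92 kPa
Ratio = 2783.92/2969.76 = 0.9374

P_vdW / P_ideal ≈ 0.9374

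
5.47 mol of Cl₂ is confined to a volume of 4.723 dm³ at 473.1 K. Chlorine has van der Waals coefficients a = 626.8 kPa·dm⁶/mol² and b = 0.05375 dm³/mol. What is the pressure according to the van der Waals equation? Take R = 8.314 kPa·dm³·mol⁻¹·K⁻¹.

P ≈ 4017 kPa

P = nRT/(V − nb) − a n²/V²
nRT/(V − nb) = (5.47)(8.314)(473.1)/(4.723 − 5.47×0.05375) = 21515/4.4290 = 4857.8 kPa
a n²/V² = (626.8)(5.47)²/(4.723)² = 840.75 kPa
P = 4857.8 − 840.75 = 4017 kPa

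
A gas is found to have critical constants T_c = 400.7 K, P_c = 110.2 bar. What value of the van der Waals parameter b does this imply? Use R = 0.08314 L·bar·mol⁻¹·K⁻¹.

From T_c = 8a/(27Rb) and P_c = a/(27b²): b = R T_c/(8 P_c).
b = (0.08314)(400.7)/(8×110.2) = 33.314/881.60 = 0.03779 L/mol

b ≈ 0.03779 L/mol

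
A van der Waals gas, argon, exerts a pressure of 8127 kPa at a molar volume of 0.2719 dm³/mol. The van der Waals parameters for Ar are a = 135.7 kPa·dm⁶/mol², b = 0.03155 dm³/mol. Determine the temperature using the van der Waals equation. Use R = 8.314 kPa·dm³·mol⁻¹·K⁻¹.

T = (P + a/V_m²)(V_m − b)/R
P + a/V_m² = 8127 + 135.7/(0.2719)² = 9962.5 kPa
V_m − b = 0.2719 − 0.03155 = 0.24035 dm³/mol
T = (9962.5)(0.24035)/8.314 = 288.0 K

T ≈ 288.0 K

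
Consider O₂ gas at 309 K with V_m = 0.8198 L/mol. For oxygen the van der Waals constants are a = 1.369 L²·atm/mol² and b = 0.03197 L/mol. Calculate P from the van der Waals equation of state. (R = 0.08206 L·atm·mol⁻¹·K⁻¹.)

P ≈ 30.15 atm

P = RT/(V_m − b) − a/V_m²
RT/(V_m − b) = (0.08206)(309)/(0.8198 − 0.03197) = 25.357/0.78783 = 32.186 atm
a/V_m² = 1.369/(0.8198)² = 2.0370 atm
P = 32.186 − 2.0370 = 30.15 atm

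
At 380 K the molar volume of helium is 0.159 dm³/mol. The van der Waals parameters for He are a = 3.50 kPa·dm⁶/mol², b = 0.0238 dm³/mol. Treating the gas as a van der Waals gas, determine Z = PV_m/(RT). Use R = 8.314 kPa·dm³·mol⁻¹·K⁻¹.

P = RT/(V_m − b) − a/V_m² = (8.314)(380)/(0.159 − 0.0238) − 3.50/(0.159)²
  = 3159.3/0.13520 − 138.44 = 23368 − 138.44 = 23230 kPa
Z = PV_m/(RT) = (23230)(0.159)/((8.314)(380)) = 3693.6/3159.3 = 1.169

Z ≈ 1.169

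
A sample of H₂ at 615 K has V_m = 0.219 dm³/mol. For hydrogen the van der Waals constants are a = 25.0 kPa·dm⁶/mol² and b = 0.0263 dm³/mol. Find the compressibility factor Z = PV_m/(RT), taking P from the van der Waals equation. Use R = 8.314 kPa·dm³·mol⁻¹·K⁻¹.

Z ≈ 1.114

P = RT/(V_m − b) − a/V_m² = (8.314)(615)/(0.219 − 0.0263) − 25.0/(0.219)²
  = 5113.1/0.19270 − 521.26 = 26534 − 521.26 = 26013 kPa
Z = PV_m/(RT) = (26013)(0.219)/((8.314)(615)) = 5696.8/5113.1 = 1.114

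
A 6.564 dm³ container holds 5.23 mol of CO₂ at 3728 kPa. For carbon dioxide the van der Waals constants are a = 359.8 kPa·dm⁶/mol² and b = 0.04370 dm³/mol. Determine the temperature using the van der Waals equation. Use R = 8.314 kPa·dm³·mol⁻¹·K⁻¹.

T = (P + a n²/V²)(V − nb)/(nR)
P + a n²/V² = 3728 + (359.8)(5.23)²/(6.564)² = 3956.4 kPa
V − nb = 6.564 − (5.23)(0.04370) = 6.3354 dm³
T = (3956.4)(6.3354)/((5.23)(8.314)) = 576.5 K

T ≈ 576.5 K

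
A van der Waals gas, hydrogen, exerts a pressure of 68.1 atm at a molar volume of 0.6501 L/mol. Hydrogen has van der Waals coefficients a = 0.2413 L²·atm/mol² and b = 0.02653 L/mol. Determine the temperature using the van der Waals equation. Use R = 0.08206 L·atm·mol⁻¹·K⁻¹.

T = (P + a/V_m²)(V_m − b)/R
P + a/V_m² = 68.1 + 0.2413/(0.6501)² = 68.671 atm
V_m − b = 0.6501 − 0.02653 = 0.62357 L/mol
T = (68.671)(0.62357)/0.08206 = 521.8 K

T ≈ 521.8 K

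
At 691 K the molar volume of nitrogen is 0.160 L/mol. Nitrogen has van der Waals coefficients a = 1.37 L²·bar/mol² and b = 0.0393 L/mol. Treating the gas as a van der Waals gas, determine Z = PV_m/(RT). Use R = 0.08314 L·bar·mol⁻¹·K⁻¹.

P = RT/(V_m − b) − a/V_m² = (0.08314)(691)/(0.160 − 0.0393) − 1.37/(0.160)²
  = 57.450/0.12070 − 53.516 = 475.97 − 53.516 = 422.45 bar
Z = PV_m/(RT) = (422.45)(0.160)/((0.08314)(691)) = 67.592/57.450 = 1.177

Z ≈ 1.177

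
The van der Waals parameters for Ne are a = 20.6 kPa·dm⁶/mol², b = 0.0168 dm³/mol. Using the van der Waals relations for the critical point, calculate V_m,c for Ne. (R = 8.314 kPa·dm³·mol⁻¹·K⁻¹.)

V_m,c ≈ 0.05040 dm³/mol

For a van der Waals gas, V_m,c = 3b.
V_m,c = 3×0.0168 = 0.05040 dm³/mol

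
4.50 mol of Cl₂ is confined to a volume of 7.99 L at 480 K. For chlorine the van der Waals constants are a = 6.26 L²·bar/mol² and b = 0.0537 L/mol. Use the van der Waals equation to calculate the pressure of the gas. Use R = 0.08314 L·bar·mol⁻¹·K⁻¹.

P ≈ 21.19 bar

P = nRT/(V − nb) − a n²/V²
nRT/(V − nb) = (4.50)(0.08314)(480)/(7.99 − 4.50×0.0537) = 179.58/7.7484 = 23.176 bar
a n²/V² = (6.26)(4.50)²/(7.99)² = 1.9857 bar
P = 23.176 − 1.9857 = 21.19 bar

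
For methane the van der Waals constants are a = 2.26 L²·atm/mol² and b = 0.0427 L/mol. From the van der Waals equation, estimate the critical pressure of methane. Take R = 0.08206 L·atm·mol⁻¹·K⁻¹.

For a van der Waals gas, P_c = a/(27b²).
P_c = 2.26/(27×(0.0427)²) = 2.26/0.049229 = 45.91 atm

P_c ≈ 45.91 atm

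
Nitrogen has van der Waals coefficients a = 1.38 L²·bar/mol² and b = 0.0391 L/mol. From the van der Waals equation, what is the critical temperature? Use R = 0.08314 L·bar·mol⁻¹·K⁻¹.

T_c ≈ 125.8 K

For a van der Waals gas, T_c = 8a/(27Rb).
T_c = 8×1.38/(27×0.08314×0.0391) = 11.040/0.087771 = 125.8 K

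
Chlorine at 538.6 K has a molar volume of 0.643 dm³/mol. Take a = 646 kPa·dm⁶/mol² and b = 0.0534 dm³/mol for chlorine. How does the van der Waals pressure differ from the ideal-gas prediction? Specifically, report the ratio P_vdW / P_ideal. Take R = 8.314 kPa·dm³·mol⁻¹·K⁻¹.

P_vdW / P_ideal ≈ 0.8662

Ideal: P_ideal = RT/V_m = (8.314)(538.6)/0.643 = 6964.11 kPa
vdW: P = RT/(V_m − b) − a/V_m² = 4477.92/0.589600 − 646/0.413449 = 7594.84 − 1562.47 = 6032.37 kPa
Ratio = 6032.37/6964.11 = 0.8662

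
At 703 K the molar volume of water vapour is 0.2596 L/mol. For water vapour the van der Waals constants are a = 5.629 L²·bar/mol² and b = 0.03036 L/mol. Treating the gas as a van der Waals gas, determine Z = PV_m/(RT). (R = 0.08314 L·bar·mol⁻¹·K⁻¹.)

Z ≈ 0.7614

P = RT/(V_m − b) − a/V_m² = (0.08314)(703)/(0.2596 − 0.03036) − 5.629/(0.2596)²
  = 58.447/0.22924 − 83.526 = 254.96 − 83.526 = 171.43 bar
Z = PV_m/(RT) = (171.43)(0.2596)/((0.08314)(703)) = 44.503/58.447 = 0.7614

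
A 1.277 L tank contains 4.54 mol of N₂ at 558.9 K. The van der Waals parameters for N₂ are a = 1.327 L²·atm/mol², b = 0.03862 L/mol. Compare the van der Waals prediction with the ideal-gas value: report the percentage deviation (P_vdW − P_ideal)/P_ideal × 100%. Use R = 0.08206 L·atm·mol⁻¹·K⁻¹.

5.63 %

Ideal: P_ideal = nRT/V = (4.54)(0.08206)(558.9)/1.277 = 163.054 atm
vdW: P = nRT/(V − nb) − a n²/V² = 208.220/1.10167 − 27.3516/1.63073 = 189.004 − 16.7726 = 172.231 atm
% deviation = (172.231 − 163.054)/163.054 × 100% = 5.63%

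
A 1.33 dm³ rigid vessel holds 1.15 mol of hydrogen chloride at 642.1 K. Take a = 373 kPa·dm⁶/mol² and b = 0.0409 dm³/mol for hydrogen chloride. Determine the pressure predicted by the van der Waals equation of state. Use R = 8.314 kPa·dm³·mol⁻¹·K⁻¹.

P = nRT/(V − nb) − a n²/V²
nRT/(V − nb) = (1.15)(8.314)(642.1)/(1.33 − 1.15×0.0409) = 6139.2/1.2830 = 4785.0 kPa
a n²/V² = (373)(1.15)²/(1.33)² = 278.87 kPa
P = 4785.0 − 278.87 = 4506 kPa

P ≈ 4506 kPa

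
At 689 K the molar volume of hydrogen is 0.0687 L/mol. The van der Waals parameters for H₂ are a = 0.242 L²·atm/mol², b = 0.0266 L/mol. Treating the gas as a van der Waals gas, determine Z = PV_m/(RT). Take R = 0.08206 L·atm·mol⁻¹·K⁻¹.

P = RT/(V_m − b) − a/V_m² = (0.08206)(689)/(0.0687 − 0.0266) − 0.242/(0.0687)²
  = 56.539/0.042100 − 51.275 = 1343.0 − 51.275 = 1291.7 atm
Z = PV_m/(RT) = (1291.7)(0.0687)/((0.08206)(689)) = 88.740/56.539 = 1.570

Z ≈ 1.570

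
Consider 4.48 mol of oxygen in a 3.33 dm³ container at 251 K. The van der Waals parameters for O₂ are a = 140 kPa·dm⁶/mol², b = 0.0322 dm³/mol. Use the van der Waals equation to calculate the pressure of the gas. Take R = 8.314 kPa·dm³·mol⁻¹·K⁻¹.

P ≈ 2681 kPa

P = nRT/(V − nb) − a n²/V²
nRT/(V − nb) = (4.48)(8.314)(251)/(3.33 − 4.48×0.0322) = 9348.9/3.1857 = 2934.6 kPa
a n²/V² = (140)(4.48)²/(3.33)² = 253.39 kPa
P = 2934.6 − 253.39 = 2681 kPa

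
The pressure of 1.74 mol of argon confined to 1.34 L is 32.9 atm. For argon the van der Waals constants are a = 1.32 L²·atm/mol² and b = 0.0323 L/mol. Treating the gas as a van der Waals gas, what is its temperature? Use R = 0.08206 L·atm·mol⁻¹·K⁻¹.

T = (P + a n²/V²)(V − nb)/(nR)
P + a n²/V² = 32.9 + (1.32)(1.74)²/(1.34)² = 35.126 atm
V − nb = 1.34 − (1.74)(0.0323) = 1.2838 L
T = (35.126)(1.2838)/((1.74)(0.08206)) = 315.8 K

T ≈ 315.8 K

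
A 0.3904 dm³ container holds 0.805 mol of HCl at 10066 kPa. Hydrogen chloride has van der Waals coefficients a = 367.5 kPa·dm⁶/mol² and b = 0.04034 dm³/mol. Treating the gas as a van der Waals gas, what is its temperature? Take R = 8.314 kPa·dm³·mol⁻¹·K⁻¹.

T ≈ 621.9 K

T = (P + a n²/V²)(V − nb)/(nR)
P + a n²/V² = 10066 + (367.5)(0.805)²/(0.3904)² = 11629 kPa
V − nb = 0.3904 − (0.805)(0.04034) = 0.35793 dm³
T = (11629)(0.35793)/((0.805)(8.314)) = 621.9 K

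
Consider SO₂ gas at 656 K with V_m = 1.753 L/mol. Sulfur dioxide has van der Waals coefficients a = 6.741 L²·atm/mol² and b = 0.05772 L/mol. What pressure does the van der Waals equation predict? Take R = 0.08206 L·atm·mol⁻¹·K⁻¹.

P ≈ 29.56 atm

P = RT/(V_m − b) − a/V_m²
RT/(V_m − b) = (0.08206)(656)/(1.753 − 0.05772) = 53.831/1.6953 = 31.753 atm
a/V_m² = 6.741/(1.753)² = 2.1936 atm
P = 31.753 − 2.1936 = 29.56 atm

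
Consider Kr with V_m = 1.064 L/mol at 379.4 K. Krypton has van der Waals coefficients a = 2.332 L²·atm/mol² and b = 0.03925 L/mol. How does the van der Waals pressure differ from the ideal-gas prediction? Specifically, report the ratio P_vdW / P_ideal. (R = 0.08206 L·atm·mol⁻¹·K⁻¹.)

Ideal: P_ideal = RT/V_m = (0.08206)(379.4)/1.064 = 29.2609 atm
vdW: P = RT/(V_m − b) − a/V_m² = 31.1336/1.02475 − 2.332/1.13210 = 30.3817 − 2.05989 = 28.3218 atm
Ratio = 28.3218/29.2609 = 0.9679

P_vdW / P_ideal ≈ 0.9679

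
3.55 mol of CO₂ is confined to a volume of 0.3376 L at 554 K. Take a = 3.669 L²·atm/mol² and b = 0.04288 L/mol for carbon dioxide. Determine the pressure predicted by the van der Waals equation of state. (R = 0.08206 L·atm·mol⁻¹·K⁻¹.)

P = nRT/(V − nb) − a n²/V²
nRT/(V − nb) = (3.55)(0.08206)(554)/(0.3376 − 3.55×0.04288) = 161.39/0.18538 = 870.59 atm
a n²/V² = (3.669)(3.55)²/(0.3376)² = 405.69 atm
P = 870.59 − 405.69 = 464.9 atm

P ≈ 464.9 atm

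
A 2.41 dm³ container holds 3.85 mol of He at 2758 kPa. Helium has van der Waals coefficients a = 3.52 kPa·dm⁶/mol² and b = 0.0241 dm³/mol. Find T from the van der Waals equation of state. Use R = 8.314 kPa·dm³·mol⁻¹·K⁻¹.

T ≈ 200.3 K

T = (P + a n²/V²)(V − nb)/(nR)
P + a n²/V² = 2758 + (3.52)(3.85)²/(2.41)² = 2767.0 kPa
V − nb = 2.41 − (3.85)(0.0241) = 2.3172 dm³
T = (2767.0)(2.3172)/((3.85)(8.314)) = 200.3 K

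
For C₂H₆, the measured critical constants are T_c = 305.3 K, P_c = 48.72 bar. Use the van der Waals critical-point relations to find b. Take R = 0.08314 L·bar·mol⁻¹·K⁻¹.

From T_c = 8a/(27Rb) and P_c = a/(27b²): b = R T_c/(8 P_c).
b = (0.08314)(305.3)/(8×48.72) = 25.383/389.76 = 0.06512 L/mol

b ≈ 0.06512 L/mol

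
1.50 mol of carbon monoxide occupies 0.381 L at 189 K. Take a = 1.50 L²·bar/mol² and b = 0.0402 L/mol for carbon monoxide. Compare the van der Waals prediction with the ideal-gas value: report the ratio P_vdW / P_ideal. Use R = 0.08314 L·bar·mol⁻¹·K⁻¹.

Ideal: P_ideal = nRT/V = (1.50)(0.08314)(189)/0.381 = 61.8640 bar
vdW: P = nRT/(V − nb) − a n²/V² = 23.5702/0.320700 − 3.37500/0.145161 = 73.4961 − 23.2500 = 50.2461 bar
Ratio = 50.2461/61.8640 = 0.8122

P_vdW / P_ideal ≈ 0.8122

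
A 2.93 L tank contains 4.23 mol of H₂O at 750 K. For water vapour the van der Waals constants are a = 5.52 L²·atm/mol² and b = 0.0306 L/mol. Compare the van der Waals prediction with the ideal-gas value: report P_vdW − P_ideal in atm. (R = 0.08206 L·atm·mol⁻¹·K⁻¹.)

ΔP ≈ -7.398 atm

Ideal: P_ideal = nRT/V = (4.23)(0.08206)(750)/2.93 = 88.8517 atm
vdW: P = nRT/(V − nb) − a n²/V² = 260.335/2.80056 − 98.7688/8.58490 = 92.9582 − 11.5049 = 81.4533 atm
ΔP = 81.4533 − 88.8517 = -7.398 atm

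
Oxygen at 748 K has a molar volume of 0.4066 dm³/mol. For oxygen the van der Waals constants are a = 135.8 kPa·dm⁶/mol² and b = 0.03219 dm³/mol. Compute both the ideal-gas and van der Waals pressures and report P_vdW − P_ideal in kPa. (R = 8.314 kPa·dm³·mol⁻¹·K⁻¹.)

ΔP ≈ 494 kPa

Ideal: P_ideal = RT/V_m = (8.314)(748)/0.4066 = 15294.8 kPa
vdW: P = RT/(V_m − b) − a/V_m² = 6218.87/0.374410 − 135.8/0.165324 = 16609.8 − 821.417 = 15788.4 kPa
ΔP = 15788.4 − 15294.8 = 494 kPa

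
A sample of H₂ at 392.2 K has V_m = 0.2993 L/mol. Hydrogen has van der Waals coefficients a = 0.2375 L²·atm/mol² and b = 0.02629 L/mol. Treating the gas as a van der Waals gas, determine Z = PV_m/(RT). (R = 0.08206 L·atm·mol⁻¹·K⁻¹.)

P = RT/(V_m − b) − a/V_m² = (0.08206)(392.2)/(0.2993 − 0.02629) − 0.2375/(0.2993)²
  = 32.184/0.27301 − 2.6512 = 117.89 − 2.6512 = 115.24 atm
Z = PV_m/(RT) = (115.24)(0.2993)/((0.08206)(392.2)) = 34.491/32.184 = 1.072

Z ≈ 1.072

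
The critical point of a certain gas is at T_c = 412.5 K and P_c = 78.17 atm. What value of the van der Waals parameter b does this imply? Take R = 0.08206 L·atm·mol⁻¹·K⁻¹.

From T_c = 8a/(27Rb) and P_c = a/(27b²): b = R T_c/(8 P_c).
b = (0.08206)(412.5)/(8×78.17) = 33.850/625.36 = 0.05413 L/mol

b ≈ 0.05413 L/mol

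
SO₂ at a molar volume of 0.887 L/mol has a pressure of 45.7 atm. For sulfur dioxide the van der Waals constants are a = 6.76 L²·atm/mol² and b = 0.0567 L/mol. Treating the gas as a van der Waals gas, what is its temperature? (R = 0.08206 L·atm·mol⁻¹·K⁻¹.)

T = (P + a/V_m²)(V_m − b)/R
P + a/V_m² = 45.7 + 6.76/(0.887)² = 54.292 atm
V_m − b = 0.887 − 0.0567 = 0.83030 L/mol
T = (54.292)(0.83030)/0.08206 = 549.3 K

T ≈ 549.3 K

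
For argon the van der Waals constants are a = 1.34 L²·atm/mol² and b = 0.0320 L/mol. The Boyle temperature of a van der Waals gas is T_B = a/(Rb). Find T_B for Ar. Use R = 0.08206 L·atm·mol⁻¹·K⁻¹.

T_B ≈ 510.3 K

For a van der Waals gas the second virial coefficient B₂ = b − a/(RT) vanishes at T_B = a/(Rb).
T_B = 1.34/(0.08206×0.0320) = 1.34/0.0026259 = 510.3 K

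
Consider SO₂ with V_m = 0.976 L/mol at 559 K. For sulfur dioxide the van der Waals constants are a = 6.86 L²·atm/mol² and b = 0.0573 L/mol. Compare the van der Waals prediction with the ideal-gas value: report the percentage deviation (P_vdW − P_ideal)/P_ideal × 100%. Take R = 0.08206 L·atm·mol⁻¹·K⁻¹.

-9.09 %

Ideal: P_ideal = RT/V_m = (0.08206)(559)/0.976 = 46.9995 atm
vdW: P = RT/(V_m − b) − a/V_m² = 45.8715/0.918700 − 6.86/0.952576 = 49.9309 − 7.20153 = 42.7294 atm
% deviation = (42.7294 − 46.9995)/46.9995 × 100% = -9.09%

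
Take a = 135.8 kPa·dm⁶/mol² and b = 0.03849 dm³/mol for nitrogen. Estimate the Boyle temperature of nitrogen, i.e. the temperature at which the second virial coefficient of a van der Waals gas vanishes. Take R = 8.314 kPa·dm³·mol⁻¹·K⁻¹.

For a van der Waals gas the second virial coefficient B₂ = b − a/(RT) vanishes at T_B = a/(Rb).
T_B = 135.8/(8.314×0.03849) = 135.8/0.32001 = 424.4 K

T_B ≈ 424.4 K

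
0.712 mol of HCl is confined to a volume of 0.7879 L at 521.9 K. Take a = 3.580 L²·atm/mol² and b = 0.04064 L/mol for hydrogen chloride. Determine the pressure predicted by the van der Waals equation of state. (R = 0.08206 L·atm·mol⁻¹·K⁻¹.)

P = nRT/(V − nb) − a n²/V²
nRT/(V − nb) = (0.712)(0.08206)(521.9)/(0.7879 − 0.712×0.04064) = 30.493/0.75896 = 40.177 atm
a n²/V² = (3.580)(0.712)²/(0.7879)² = 2.9235 atm
P = 40.177 − 2.9235 = 37.25 atm

P ≈ 37.25 atm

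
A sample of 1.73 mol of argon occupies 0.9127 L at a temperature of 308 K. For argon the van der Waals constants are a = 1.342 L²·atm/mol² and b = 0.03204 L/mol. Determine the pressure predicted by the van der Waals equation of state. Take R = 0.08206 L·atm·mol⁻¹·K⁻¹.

P ≈ 46.18 atm

P = nRT/(V − nb) − a n²/V²
nRT/(V − nb) = (1.73)(0.08206)(308)/(0.9127 − 1.73×0.03204) = 43.725/0.85727 = 51.005 atm
a n²/V² = (1.342)(1.73)²/(0.9127)² = 4.8216 atm
P = 51.005 − 4.8216 = 46.18 atm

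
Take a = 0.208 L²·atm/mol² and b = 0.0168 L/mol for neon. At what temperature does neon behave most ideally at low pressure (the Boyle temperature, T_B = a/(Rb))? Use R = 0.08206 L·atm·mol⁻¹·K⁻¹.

T_B ≈ 150.9 K

For a van der Waals gas the second virial coefficient B₂ = b − a/(RT) vanishes at T_B = a/(Rb).
T_B = 0.208/(0.08206×0.0168) = 0.208/0.0013786 = 150.9 K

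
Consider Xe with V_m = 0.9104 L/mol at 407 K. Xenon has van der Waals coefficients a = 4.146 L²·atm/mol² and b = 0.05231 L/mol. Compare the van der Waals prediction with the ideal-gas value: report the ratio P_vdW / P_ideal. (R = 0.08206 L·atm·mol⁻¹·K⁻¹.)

P_vdW / P_ideal ≈ 0.9246

Ideal: P_ideal = RT/V_m = (0.08206)(407)/0.9104 = 36.6854 atm
vdW: P = RT/(V_m − b) − a/V_m² = 33.3984/0.858090 − 4.146/0.828828 = 38.9218 − 5.00224 = 33.9196 atm
Ratio = 33.9196/36.6854 = 0.9246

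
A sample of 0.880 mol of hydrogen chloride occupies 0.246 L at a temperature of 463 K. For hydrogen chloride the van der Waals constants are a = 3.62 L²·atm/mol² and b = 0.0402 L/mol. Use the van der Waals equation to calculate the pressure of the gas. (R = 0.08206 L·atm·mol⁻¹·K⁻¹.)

P ≈ 112.4 atm

P = nRT/(V − nb) − a n²/V²
nRT/(V − nb) = (0.880)(0.08206)(463)/(0.246 − 0.880×0.0402) = 33.435/0.21062 = 158.75 atm
a n²/V² = (3.62)(0.880)²/(0.246)² = 46.324 atm
P = 158.75 − 46.324 = 112.4 atm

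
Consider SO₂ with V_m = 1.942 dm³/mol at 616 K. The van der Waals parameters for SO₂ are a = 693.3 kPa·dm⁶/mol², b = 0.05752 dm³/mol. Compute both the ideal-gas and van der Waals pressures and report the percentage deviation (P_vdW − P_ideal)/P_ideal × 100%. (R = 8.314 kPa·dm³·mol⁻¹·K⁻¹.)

-3.92 %

Ideal: P_ideal = RT/V_m = (8.314)(616)/1.942 = 2637.19 kPa
vdW: P = RT/(V_m − b) − a/V_m² = 5121.42/1.88448 − 693.3/3.77136 = 2717.68 − 183.833 = 2533.85 kPa
% deviation = (2533.85 − 2637.19)/2637.19 × 100% = -3.92%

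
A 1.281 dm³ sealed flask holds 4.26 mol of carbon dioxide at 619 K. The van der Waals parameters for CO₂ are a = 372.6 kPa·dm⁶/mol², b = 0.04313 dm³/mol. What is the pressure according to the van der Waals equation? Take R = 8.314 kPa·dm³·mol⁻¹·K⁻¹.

P = nRT/(V − nb) − a n²/V²
nRT/(V − nb) = (4.26)(8.314)(619)/(1.281 − 4.26×0.04313) = 21924/1.0973 = 19980 kPa
a n²/V² = (372.6)(4.26)²/(1.281)² = 4120.6 kPa
P = 19980 − 4120.6 = 15859 kPa

P ≈ 15859 kPa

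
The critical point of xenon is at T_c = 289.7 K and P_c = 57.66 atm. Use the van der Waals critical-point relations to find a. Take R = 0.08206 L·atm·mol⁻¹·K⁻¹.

a ≈ 4.135 L²·atm/mol²

From T_c = 8a/(27Rb) and P_c = a/(27b²): a = 27 R² T_c²/(64 P_c).
a = 27×(0.08206)²×(289.7)²/(64×57.66) = 15259/3690.2 = 4.135 L²·atm/mol²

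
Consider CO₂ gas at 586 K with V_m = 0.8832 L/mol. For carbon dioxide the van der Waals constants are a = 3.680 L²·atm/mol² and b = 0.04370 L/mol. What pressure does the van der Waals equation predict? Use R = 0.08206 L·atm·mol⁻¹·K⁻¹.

P = RT/(V_m − b) − a/V_m²
RT/(V_m − b) = (0.08206)(586)/(0.8832 − 0.04370) = 48.087/0.83950 = 57.281 atm
a/V_m² = 3.680/(0.8832)² = 4.7177 atm
P = 57.281 − 4.7177 = 52.56 atm

P ≈ 52.56 atm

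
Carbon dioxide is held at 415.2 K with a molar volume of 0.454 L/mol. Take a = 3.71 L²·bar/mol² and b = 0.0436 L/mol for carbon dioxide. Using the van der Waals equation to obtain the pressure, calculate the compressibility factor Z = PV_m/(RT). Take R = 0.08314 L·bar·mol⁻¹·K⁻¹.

P = RT/(V_m − b) − a/V_m² = (0.08314)(415.2)/(0.454 − 0.0436) − 3.71/(0.454)²
  = 34.520/0.41040 − 18.000 = 84.113 − 18.000 = 66.113 bar
Z = PV_m/(RT) = (66.113)(0.454)/((0.08314)(415.2)) = 30.015/34.520 = 0.8695

Z ≈ 0.8695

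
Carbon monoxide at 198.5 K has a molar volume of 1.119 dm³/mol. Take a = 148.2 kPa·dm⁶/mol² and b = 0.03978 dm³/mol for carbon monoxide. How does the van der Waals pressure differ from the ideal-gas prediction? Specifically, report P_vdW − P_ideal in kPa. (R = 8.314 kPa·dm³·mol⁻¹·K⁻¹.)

Ideal: P_ideal = RT/V_m = (8.314)(198.5)/1.119 = 1474.82 kPa
vdW: P = RT/(V_m − b) − a/V_m² = 1650.33/1.07922 − 148.2/1.25216 = 1529.19 − 118.355 = 1410.84 kPa
ΔP = 1410.84 − 1474.82 = -64.0 kPa

ΔP ≈ -64.0 kPa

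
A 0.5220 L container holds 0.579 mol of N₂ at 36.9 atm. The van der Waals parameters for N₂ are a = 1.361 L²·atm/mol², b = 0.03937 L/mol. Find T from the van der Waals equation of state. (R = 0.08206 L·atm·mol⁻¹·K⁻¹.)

T ≈ 405.3 K

T = (P + a n²/V²)(V − nb)/(nR)
P + a n²/V² = 36.9 + (1.361)(0.579)²/(0.5220)² = 38.574 atm
V − nb = 0.5220 − (0.579)(0.03937) = 0.49920 L
T = (38.574)(0.49920)/((0.579)(0.08206)) = 405.3 K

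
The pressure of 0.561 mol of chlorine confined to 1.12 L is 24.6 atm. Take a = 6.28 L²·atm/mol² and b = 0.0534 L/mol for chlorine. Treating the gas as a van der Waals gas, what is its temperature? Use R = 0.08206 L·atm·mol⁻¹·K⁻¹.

T ≈ 619.8 K

T = (P + a n²/V²)(V − nb)/(nR)
P + a n²/V² = 24.6 + (6.28)(0.561)²/(1.12)² = 26.176 atm
V − nb = 1.12 − (0.561)(0.0534) = 1.0900 L
T = (26.176)(1.0900)/((0.561)(0.08206)) = 619.8 K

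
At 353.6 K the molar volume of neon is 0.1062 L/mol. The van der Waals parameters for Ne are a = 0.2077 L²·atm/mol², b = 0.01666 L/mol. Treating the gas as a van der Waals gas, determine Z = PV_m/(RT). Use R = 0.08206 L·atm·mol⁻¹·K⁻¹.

P = RT/(V_m − b) − a/V_m² = (0.08206)(353.6)/(0.1062 − 0.01666) − 0.2077/(0.1062)²
  = 29.016/0.089540 − 18.416 = 324.06 − 18.416 = 305.64 atm
Z = PV_m/(RT) = (305.64)(0.1062)/((0.08206)(353.6)) = 32.459/29.016 = 1.119

Z ≈ 1.119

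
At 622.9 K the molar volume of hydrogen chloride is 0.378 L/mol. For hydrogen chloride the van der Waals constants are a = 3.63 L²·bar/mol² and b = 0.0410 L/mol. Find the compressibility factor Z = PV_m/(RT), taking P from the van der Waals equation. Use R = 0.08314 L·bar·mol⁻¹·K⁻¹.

P = RT/(V_m − b) − a/V_m² = (0.08314)(622.9)/(0.378 − 0.0410) − 3.63/(0.378)²
  = 51.788/0.33700 − 25.405 = 153.67 − 25.405 = 128.27 bar
Z = PV_m/(RT) = (128.27)(0.378)/((0.08314)(622.9)) = 48.486/51.788 = 0.9362

Z ≈ 0.9362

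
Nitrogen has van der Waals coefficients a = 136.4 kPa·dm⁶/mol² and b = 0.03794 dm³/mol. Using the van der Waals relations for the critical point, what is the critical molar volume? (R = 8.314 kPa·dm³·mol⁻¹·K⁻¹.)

V_m,c ≈ 0.1138 dm³/mol

For a van der Waals gas, V_m,c = 3b.
V_m,c = 3×0.03794 = 0.1138 dm³/mol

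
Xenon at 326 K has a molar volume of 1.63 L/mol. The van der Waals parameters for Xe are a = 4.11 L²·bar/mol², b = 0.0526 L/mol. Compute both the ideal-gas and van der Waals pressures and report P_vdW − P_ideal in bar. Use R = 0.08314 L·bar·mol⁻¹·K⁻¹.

ΔP ≈ -0.992 bar

Ideal: P_ideal = RT/V_m = (0.08314)(326)/1.63 = 16.6280 bar
vdW: P = RT/(V_m − b) − a/V_m² = 27.1036/1.57740 − 4.11/2.65690 = 17.1825 − 1.54692 = 15.6356 bar
ΔP = 15.6356 − 16.6280 = -0.992 bar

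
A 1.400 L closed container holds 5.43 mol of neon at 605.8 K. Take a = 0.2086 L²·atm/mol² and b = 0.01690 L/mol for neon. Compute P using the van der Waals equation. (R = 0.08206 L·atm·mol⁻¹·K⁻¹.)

P = nRT/(V − nb) − a n²/V²
nRT/(V − nb) = (5.43)(0.08206)(605.8)/(1.400 − 5.43×0.01690) = 269.94/1.3082 = 206.34 atm
a n²/V² = (0.2086)(5.43)²/(1.400)² = 3.1380 atm
P = 206.34 − 3.1380 = 203.2 atm

P ≈ 203.2 atm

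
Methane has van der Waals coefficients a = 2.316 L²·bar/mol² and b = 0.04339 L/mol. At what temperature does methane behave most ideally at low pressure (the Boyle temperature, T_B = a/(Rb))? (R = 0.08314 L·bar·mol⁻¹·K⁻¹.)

T_B ≈ 642.0 K

For a van der Waals gas the second virial coefficient B₂ = b − a/(RT) vanishes at T_B = a/(Rb).
T_B = 2.316/(0.08314×0.04339) = 2.316/0.0036074 = 642.0 K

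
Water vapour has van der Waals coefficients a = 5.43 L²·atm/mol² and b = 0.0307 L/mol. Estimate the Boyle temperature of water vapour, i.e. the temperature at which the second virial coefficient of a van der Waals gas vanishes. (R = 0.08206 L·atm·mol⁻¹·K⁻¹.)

For a van der Waals gas the second virial coefficient B₂ = b − a/(RT) vanishes at T_B = a/(Rb).
T_B = 5.43/(0.08206×0.0307) = 5.43/0.0025192 = 2155 K

T_B ≈ 2155 K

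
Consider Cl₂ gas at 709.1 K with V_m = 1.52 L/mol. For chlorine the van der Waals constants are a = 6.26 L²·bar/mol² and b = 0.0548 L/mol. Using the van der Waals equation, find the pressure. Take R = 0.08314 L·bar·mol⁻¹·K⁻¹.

P = RT/(V_m − b) − a/V_m²
RT/(V_m − b) = (0.08314)(709.1)/(1.52 − 0.0548) = 58.955/1.4652 = 40.237 bar
a/V_m² = 6.26/(1.52)² = 2.7095 bar
P = 40.237 − 2.7095 = 37.53 bar

P ≈ 37.53 bar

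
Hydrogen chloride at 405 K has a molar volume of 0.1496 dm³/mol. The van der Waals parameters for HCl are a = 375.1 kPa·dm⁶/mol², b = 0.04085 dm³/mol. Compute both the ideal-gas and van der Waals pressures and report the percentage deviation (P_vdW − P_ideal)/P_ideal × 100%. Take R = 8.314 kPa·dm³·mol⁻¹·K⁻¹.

-36.90 %

Ideal: P_ideal = RT/V_m = (8.314)(405)/0.1496 = 22507.8 kPa
vdW: P = RT/(V_m − b) − a/V_m² = 3367.17/0.108750 − 375.1/0.0223802 = 30962.5 − 16760.4 = 14202.1 kPa
% deviation = (14202.1 − 22507.8)/22507.8 × 100% = -36.90%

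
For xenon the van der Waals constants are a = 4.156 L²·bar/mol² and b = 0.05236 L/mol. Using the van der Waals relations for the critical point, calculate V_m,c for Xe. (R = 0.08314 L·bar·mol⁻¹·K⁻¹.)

V_m,c ≈ 0.1571 L/mol

For a van der Waals gas, V_m,c = 3b.
V_m,c = 3×0.05236 = 0.1571 L/mol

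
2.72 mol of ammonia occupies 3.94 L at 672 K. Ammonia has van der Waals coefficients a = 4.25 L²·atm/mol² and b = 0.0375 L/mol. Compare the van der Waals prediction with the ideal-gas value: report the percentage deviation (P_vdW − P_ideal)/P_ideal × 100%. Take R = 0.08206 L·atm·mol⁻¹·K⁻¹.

Ideal: P_ideal = nRT/V = (2.72)(0.08206)(672)/3.94 = 38.0692 atm
vdW: P = nRT/(V − nb) − a n²/V² = 149.993/3.83800 − 31.4432/15.5236 = 39.0810 − 2.02551 = 37.0555 atm
% deviation = (37.0555 − 38.0692)/38.0692 × 100% = -2.66%

-2.66 %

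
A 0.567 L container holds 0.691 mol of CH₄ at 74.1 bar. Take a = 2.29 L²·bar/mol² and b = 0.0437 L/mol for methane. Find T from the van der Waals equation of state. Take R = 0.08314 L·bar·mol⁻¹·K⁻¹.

T ≈ 724.2 K

T = (P + a n²/V²)(V − nb)/(nR)
P + a n²/V² = 74.1 + (2.29)(0.691)²/(0.567)² = 77.501 bar
V − nb = 0.567 − (0.691)(0.0437) = 0.53680 L
T = (77.501)(0.53680)/((0.691)(0.08314)) = 724.2 K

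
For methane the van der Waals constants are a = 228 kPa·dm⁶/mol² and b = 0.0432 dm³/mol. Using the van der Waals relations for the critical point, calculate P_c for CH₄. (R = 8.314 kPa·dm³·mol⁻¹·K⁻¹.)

P_c ≈ 4525 kPa

For a van der Waals gas, P_c = a/(27b²).
P_c = 228/(27×(0.0432)²) = 228/0.050388 = 4525 kPa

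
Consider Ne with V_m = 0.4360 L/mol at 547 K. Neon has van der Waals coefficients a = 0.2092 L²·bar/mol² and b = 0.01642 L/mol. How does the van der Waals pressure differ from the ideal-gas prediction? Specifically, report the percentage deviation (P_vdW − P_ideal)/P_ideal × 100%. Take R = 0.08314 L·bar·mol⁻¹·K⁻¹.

2.86 %

Ideal: P_ideal = RT/V_m = (0.08314)(547)/0.4360 = 104.306 bar
vdW: P = RT/(V_m − b) − a/V_m² = 45.4776/0.419580 − 0.2092/0.190096 = 108.388 − 1.10050 = 107.288 bar
% deviation = (107.288 − 104.306)/104.306 × 100% = 2.86%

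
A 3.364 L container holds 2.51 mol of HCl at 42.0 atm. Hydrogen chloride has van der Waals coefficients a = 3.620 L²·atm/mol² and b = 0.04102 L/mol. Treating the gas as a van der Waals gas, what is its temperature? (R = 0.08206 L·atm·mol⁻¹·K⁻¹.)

T = (P + a n²/V²)(V − nb)/(nR)
P + a n²/V² = 42.0 + (3.620)(2.51)²/(3.364)² = 44.015 atm
V − nb = 3.364 − (2.51)(0.04102) = 3.2610 L
T = (44.015)(3.2610)/((2.51)(0.08206)) = 696.9 K

T ≈ 696.9 K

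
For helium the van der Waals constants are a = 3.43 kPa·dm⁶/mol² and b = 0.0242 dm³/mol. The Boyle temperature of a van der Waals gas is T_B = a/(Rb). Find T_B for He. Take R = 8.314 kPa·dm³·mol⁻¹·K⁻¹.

For a van der Waals gas the second virial coefficient B₂ = b − a/(RT) vanishes at T_B = a/(Rb).
T_B = 3.43/(8.314×0.0242) = 3.43/0.20120 = 17.05 K

T_B ≈ 17.05 K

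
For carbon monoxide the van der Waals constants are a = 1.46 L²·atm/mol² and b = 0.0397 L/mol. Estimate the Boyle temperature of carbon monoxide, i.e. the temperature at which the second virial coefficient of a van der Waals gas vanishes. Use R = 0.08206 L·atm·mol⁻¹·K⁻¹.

T_B ≈ 448.2 K

For a van der Waals gas the second virial coefficient B₂ = b − a/(RT) vanishes at T_B = a/(Rb).
T_B = 1.46/(0.08206×0.0397) = 1.46/0.0032578 = 448.2 K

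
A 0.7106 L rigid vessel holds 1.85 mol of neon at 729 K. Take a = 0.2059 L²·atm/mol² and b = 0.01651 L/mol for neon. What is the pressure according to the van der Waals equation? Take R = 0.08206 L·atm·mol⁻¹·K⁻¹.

P = nRT/(V − nb) − a n²/V²
nRT/(V − nb) = (1.85)(0.08206)(729)/(0.7106 − 1.85×0.01651) = 110.67/0.68006 = 162.74 atm
a n²/V² = (0.2059)(1.85)²/(0.7106)² = 1.3956 atm
P = 162.74 − 1.3956 = 161.3 atm

P ≈ 161.3 atm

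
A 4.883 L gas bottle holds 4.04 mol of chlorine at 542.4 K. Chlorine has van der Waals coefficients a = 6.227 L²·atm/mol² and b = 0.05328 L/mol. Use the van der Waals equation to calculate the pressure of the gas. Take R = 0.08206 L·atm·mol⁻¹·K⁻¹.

P ≈ 34.26 atm

P = nRT/(V − nb) − a n²/V²
nRT/(V − nb) = (4.04)(0.08206)(542.4)/(4.883 − 4.04×0.05328) = 179.82/4.6677 = 38.524 atm
a n²/V² = (6.227)(4.04)²/(4.883)² = 4.2625 atm
P = 38.524 − 4.2625 = 34.26 atm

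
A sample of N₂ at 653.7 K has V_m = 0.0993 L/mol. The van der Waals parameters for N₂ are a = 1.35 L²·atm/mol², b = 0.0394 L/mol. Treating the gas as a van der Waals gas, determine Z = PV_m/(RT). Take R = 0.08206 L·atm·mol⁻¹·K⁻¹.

P = RT/(V_m − b) − a/V_m² = (0.08206)(653.7)/(0.0993 − 0.0394) − 1.35/(0.0993)²
  = 53.643/0.059900 − 136.91 = 895.54 − 136.91 = 758.63 atm
Z = PV_m/(RT) = (758.63)(0.0993)/((0.08206)(653.7)) = 75.332/53.643 = 1.404

Z ≈ 1.404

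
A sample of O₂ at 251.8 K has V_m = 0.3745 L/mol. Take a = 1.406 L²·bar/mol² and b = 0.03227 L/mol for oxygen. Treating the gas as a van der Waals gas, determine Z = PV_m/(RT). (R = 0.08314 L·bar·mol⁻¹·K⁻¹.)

Z ≈ 0.9150

P = RT/(V_m − b) − a/V_m² = (0.08314)(251.8)/(0.3745 − 0.03227) − 1.406/(0.3745)²
  = 20.935/0.34223 − 10.025 = 61.172 − 10.025 = 51.147 bar
Z = PV_m/(RT) = (51.147)(0.3745)/((0.08314)(251.8)) = 19.155/20.935 = 0.9150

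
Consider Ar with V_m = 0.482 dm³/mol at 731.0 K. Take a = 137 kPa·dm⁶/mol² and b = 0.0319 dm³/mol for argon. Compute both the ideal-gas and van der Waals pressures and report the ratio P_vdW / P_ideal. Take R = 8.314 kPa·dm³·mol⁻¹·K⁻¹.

P_vdW / P_ideal ≈ 1.024

Ideal: P_ideal = RT/V_m = (8.314)(731.0)/0.482 = 12609.0 kPa
vdW: P = RT/(V_m − b) − a/V_m² = 6077.53/0.450100 − 137/0.232324 = 13502.6 − 589.694 = 12912.9 kPa
Ratio = 12912.9/12609.0 = 1.024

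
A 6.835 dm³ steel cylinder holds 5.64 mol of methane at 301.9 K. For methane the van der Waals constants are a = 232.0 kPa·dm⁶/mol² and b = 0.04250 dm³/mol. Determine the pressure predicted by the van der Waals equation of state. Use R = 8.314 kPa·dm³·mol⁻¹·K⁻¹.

P ≈ 1988 kPa

P = nRT/(V − nb) − a n²/V²
nRT/(V − nb) = (5.64)(8.314)(301.9)/(6.835 − 5.64×0.04250) = 14156/6.5953 = 2146.4 kPa
a n²/V² = (232.0)(5.64)²/(6.835)² = 157.97 kPa
P = 2146.4 − 157.97 = 1988 kPa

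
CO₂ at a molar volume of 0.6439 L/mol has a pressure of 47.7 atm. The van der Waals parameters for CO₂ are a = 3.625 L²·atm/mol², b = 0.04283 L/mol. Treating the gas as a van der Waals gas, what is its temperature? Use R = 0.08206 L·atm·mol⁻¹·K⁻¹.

T ≈ 413.4 K

T = (P + a/V_m²)(V_m − b)/R
P + a/V_m² = 47.7 + 3.625/(0.6439)² = 56.443 atm
V_m − b = 0.6439 − 0.04283 = 0.60107 L/mol
T = (56.443)(0.60107)/0.08206 = 413.4 K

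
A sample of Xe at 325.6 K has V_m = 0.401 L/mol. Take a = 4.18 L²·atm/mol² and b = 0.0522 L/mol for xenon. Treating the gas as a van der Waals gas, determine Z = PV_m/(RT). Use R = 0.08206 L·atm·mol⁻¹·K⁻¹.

P = RT/(V_m − b) − a/V_m² = (0.08206)(325.6)/(0.401 − 0.0522) − 4.18/(0.401)²
  = 26.719/0.34880 − 25.995 = 76.603 − 25.995 = 50.608 atm
Z = PV_m/(RT) = (50.608)(0.401)/((0.08206)(325.6)) = 20.294/26.719 = 0.7595

Z ≈ 0.7595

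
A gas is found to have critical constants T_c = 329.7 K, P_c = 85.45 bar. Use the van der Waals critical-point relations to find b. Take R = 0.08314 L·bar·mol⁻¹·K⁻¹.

From T_c = 8a/(27Rb) and P_c = a/(27b²): b = R T_c/(8 P_c).
b = (0.08314)(329.7)/(8×85.45) = 27.411/683.60 = 0.04010 L/mol

b ≈ 0.04010 L/mol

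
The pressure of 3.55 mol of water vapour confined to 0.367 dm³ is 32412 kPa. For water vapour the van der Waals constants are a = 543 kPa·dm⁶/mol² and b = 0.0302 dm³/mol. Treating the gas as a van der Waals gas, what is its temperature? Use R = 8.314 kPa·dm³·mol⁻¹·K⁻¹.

T = (P + a n²/V²)(V − nb)/(nR)
P + a n²/V² = 32412 + (543)(3.55)²/(0.367)² = 83219 kPa
V − nb = 0.367 − (3.55)(0.0302) = 0.25979 dm³
T = (83219)(0.25979)/((3.55)(8.314)) = 732.5 K

T ≈ 732.5 K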